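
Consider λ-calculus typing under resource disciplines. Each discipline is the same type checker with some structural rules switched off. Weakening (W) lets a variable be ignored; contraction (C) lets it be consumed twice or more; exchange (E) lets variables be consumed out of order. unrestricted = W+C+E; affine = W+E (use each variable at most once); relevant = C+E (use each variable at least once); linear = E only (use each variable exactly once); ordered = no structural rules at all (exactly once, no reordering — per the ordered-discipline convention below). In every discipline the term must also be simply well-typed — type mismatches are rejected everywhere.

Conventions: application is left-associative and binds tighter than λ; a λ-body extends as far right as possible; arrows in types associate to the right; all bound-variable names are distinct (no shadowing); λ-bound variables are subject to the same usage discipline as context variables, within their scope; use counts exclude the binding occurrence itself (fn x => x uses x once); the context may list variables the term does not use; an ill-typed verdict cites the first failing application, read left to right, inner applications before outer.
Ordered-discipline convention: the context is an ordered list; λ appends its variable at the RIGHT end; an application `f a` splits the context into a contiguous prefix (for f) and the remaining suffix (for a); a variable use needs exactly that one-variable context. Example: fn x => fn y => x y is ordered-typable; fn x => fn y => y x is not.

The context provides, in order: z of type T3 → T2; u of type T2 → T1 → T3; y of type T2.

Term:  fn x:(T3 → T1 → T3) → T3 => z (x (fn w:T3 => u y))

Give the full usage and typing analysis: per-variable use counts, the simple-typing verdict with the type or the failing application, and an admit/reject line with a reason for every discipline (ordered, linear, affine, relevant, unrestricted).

counts: z=1; u=1; y=1; x (λ-bound)=1; w (λ-bound)=0
left-to-right use order: z, x, u, y
typing: the term checks, with type ((T3 → T1 → T3) → T3) → T2
ordered ✗ (w left unused)
linear ✗ (w left unused)
affine ✓ (at most one use each (z, u, y, x, w))
relevant ✗ (w left unused)
unrestricted ✓ (simply typable at ((T3 → T1 → T3) → T3) → T2; W, C, E all held)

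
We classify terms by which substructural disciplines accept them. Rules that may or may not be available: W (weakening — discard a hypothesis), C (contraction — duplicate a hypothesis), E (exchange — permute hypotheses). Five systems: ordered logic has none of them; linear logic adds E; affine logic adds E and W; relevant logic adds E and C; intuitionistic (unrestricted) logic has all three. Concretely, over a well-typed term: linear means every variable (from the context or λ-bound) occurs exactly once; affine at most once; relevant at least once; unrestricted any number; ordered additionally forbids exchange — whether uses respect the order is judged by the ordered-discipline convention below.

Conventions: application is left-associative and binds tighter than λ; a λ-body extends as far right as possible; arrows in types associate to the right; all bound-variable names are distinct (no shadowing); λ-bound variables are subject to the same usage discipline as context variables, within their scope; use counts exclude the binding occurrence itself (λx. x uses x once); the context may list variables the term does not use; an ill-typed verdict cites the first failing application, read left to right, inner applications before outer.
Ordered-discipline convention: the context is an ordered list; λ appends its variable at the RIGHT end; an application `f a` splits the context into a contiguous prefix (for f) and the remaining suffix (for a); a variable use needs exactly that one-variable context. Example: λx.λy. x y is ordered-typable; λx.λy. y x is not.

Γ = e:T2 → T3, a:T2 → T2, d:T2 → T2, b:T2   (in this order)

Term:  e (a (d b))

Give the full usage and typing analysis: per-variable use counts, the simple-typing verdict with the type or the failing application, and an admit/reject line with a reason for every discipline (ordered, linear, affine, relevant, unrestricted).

variable uses: e ×1, a ×1, d ×1, b ×1
use order (left to right): e, a, d, b
typing: the term checks, with type T3
ordered ✓ (single-use (e, a, d, b), ordered derivation ok)
linear ✓ (each of e, a, d, b used exactly once)
affine ✓ (e, a, d, b: no repeats, contraction unneeded)
relevant ✓ (e, a, d, b: all used, weakening unneeded)
unrestricted ✓ (well-typed at T3; no restrictions here)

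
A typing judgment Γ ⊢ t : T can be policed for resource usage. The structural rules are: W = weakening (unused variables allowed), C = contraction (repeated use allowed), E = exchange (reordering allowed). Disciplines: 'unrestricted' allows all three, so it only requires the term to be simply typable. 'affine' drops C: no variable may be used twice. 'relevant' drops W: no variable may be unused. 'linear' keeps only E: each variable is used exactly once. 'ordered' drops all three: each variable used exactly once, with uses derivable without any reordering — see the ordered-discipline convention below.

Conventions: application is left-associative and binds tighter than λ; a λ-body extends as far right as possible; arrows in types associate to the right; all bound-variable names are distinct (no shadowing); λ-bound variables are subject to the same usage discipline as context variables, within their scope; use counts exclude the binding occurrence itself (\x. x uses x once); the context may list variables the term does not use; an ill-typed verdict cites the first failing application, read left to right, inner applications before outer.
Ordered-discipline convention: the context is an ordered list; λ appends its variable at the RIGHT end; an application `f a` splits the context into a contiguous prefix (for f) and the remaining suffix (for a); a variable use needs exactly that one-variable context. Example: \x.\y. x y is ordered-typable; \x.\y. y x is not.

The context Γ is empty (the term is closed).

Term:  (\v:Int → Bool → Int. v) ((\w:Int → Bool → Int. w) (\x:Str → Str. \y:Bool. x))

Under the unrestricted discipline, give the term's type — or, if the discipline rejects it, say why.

not well-typed under unrestricted — a type mismatch blocks all five
use counts: v (λ-bound): 1; w (λ-bound): 1; x (λ-bound): 1; y (λ-bound): 0
uses in reading order: v, w, x
typing: ill-typed: a function awaiting Int → Bool → Int gets (Str → Str) → Bool → Str → Str
all disciplines: ordered ✗, linear ✗, affine ✗, relevant ✗, unrestricted ✗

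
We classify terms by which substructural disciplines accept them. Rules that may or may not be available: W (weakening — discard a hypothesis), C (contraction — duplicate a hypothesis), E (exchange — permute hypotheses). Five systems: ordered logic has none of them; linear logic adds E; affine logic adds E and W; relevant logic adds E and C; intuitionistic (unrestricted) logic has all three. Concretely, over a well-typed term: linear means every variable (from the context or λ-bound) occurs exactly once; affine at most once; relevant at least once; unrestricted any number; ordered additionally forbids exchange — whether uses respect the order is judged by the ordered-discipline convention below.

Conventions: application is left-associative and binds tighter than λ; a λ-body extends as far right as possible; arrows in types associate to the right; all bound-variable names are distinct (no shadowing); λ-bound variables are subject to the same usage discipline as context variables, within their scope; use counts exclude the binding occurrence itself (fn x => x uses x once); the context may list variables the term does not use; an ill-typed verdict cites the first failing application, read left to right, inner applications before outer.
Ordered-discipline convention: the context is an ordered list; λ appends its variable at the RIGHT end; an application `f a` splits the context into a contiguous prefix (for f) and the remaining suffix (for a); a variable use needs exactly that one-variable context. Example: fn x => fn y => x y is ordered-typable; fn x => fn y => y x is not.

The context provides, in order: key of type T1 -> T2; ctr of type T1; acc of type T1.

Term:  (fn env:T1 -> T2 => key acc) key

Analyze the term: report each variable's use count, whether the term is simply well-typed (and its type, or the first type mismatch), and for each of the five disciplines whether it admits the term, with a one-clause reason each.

variable uses: key ×2; ctr ×0; acc ×1; env [bound] ×0
left-to-right use order: key, acc, key
typing: well-typed at T2
ordered: ✗, key ×2 used more than once (contraction); ctr, env left unused
linear: ✗, key ×2 used more than once (contraction); ctr, env left unused
affine: ✗, key ×2 used more than once (contraction)
relevant: ✗, ctr, env left unused
unrestricted: ✓, simply typable at T2; W, C, E all held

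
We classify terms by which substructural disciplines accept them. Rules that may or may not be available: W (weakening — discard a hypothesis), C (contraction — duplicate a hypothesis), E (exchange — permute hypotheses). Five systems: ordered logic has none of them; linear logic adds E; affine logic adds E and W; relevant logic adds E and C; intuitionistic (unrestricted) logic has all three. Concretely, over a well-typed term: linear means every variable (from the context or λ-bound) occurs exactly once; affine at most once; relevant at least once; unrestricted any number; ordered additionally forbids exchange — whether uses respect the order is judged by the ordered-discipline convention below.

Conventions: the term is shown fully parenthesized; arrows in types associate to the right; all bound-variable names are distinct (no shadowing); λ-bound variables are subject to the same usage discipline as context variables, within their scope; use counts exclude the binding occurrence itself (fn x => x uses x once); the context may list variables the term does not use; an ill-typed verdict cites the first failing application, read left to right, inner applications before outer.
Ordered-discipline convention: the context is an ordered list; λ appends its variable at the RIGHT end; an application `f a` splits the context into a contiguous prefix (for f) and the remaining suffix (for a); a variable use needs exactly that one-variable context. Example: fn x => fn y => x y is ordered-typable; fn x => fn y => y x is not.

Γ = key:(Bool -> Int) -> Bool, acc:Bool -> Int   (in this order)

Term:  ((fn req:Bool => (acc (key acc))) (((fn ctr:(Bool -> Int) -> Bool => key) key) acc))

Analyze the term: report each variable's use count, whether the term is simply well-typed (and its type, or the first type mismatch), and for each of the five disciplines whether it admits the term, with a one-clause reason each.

use counts: key ×3; acc ×3; req [bound] ×0; ctr [bound] ×0
uses in reading order: acc, key, acc, key, key, acc
typing: the term checks, with type Int
ordered ✗ (repeated use of key ×3, acc ×3; req, ctr left unused)
linear ✗ (repeated use of key ×3, acc ×3; req, ctr left unused)
affine ✗ (repeated use of key ×3, acc ×3)
relevant ✗ (req, ctr left unused)
unrestricted ✓ (typability at Int is all that's needed)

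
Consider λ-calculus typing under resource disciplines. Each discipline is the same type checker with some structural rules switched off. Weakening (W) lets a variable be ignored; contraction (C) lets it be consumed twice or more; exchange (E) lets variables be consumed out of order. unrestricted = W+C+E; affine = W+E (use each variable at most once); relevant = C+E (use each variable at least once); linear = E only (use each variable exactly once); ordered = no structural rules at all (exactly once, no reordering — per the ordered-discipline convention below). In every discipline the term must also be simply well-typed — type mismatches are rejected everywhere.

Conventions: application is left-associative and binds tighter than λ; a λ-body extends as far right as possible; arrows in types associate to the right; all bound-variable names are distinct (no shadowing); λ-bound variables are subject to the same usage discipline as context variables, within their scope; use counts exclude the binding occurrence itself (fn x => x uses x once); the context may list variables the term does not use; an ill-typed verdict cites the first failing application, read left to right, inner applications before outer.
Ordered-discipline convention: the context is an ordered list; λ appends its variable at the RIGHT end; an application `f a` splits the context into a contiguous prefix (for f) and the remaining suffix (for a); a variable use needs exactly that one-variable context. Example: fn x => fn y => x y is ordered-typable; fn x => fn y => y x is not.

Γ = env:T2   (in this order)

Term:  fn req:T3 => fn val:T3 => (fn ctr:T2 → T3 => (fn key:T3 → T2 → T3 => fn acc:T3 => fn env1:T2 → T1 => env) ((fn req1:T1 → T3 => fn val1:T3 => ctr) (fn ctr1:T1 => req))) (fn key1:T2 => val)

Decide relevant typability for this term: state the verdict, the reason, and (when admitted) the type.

no — key, acc, env1, req1, val1, ctr1, key1 left unused
variable uses: env=1, req [bound]=1, val [bound]=1, ctr [bound]=1, key [bound]=0, acc [bound]=0, env1 [bound]=0, req1 [bound]=0, val1 [bound]=0, ctr1 [bound]=0, key1 [bound]=0
uses in reading order: env, ctr, req, val
typing: well-typed at T3 → T3 → T3 → (T2 → T1) → T2
across the five disciplines: ordered ✗ · linear ✗ · affine ✓ · relevant ✗ · unrestricted ✓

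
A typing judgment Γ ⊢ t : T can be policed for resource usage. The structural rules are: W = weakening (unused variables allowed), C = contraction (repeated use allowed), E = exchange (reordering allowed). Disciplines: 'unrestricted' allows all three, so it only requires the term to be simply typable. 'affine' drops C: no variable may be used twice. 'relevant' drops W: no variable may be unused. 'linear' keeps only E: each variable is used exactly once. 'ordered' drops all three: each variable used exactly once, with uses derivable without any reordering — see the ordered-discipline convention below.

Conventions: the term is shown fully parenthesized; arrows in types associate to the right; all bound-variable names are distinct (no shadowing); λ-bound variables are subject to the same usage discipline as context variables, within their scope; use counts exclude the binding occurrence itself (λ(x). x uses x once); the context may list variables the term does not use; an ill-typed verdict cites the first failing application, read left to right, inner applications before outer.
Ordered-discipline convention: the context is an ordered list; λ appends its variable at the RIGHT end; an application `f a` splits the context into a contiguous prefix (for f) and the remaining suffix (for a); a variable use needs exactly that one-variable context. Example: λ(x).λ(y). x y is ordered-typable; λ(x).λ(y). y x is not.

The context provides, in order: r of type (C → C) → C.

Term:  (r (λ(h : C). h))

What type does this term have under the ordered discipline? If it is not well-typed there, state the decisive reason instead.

term : C
variable uses: r=1, h (bound)=1
use order (left to right): r, h
typing: ✓ — C
summary: ordered ✓, linear ✓, affine ✓, relevant ✓, unrestricted ✓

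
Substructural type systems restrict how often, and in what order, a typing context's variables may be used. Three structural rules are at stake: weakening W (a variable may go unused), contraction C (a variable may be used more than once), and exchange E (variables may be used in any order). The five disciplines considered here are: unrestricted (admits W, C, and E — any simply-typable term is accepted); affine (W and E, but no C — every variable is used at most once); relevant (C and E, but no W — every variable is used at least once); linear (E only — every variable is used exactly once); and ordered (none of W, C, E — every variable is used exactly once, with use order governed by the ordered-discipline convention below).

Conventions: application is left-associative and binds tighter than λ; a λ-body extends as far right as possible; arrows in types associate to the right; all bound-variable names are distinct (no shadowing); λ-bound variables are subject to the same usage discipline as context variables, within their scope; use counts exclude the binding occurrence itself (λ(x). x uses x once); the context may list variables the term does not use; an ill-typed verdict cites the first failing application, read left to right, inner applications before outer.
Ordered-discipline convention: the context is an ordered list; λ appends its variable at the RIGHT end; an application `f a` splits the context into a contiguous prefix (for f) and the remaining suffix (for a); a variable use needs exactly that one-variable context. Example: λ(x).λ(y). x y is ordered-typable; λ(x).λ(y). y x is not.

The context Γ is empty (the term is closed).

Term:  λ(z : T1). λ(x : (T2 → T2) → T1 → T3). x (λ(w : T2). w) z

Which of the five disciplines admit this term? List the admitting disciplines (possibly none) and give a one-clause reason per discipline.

admitted by: linear, affine, relevant, unrestricted
variable uses: z (bound): 1, x (bound): 1, w (bound): 1
left-to-right use order: x, w, z
typing: well-typed at T1 → ((T2 → T2) → T1 → T3) → T3
ordered: ✗, no contiguous prefix/suffix split fits x, w, z
linear: ✓, z, x, w: one use apiece
affine: ✓, none of z, x, w used more than once
relevant: ✓, every one of z, x, w appears
unrestricted: ✓, simply typable at T1 → ((T2 → T2) → T1 → T3) → T3; W, C, E all held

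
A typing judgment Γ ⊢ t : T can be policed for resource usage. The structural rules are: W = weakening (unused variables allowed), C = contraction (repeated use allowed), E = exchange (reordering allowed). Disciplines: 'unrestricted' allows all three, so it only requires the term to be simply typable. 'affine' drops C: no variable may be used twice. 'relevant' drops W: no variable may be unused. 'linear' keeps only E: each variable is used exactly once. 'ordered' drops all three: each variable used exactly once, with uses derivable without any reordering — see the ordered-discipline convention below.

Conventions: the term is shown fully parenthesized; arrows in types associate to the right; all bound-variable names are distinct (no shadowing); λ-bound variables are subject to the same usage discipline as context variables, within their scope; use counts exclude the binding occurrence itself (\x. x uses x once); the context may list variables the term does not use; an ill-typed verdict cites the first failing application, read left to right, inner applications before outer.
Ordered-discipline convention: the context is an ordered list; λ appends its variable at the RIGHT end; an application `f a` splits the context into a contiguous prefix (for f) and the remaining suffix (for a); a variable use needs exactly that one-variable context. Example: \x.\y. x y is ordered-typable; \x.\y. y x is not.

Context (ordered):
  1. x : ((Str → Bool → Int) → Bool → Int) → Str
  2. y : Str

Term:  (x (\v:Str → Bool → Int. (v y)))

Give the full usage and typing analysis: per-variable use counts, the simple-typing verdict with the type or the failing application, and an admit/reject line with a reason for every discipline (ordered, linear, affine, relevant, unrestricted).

variable uses: x: 1×; y: 1×; v (bound): 1×
order of uses: x, v, y
typing: well-typed — term : Str
ordered ✗ (use order x, v, y needs exchange)
linear ✓ (exactly-once usage across x, y, v)
affine ✓ (at most one use each (x, y, v))
relevant ✓ (none of x, y, v goes unused)
unrestricted ✓ (well-typed at Str; no restrictions here)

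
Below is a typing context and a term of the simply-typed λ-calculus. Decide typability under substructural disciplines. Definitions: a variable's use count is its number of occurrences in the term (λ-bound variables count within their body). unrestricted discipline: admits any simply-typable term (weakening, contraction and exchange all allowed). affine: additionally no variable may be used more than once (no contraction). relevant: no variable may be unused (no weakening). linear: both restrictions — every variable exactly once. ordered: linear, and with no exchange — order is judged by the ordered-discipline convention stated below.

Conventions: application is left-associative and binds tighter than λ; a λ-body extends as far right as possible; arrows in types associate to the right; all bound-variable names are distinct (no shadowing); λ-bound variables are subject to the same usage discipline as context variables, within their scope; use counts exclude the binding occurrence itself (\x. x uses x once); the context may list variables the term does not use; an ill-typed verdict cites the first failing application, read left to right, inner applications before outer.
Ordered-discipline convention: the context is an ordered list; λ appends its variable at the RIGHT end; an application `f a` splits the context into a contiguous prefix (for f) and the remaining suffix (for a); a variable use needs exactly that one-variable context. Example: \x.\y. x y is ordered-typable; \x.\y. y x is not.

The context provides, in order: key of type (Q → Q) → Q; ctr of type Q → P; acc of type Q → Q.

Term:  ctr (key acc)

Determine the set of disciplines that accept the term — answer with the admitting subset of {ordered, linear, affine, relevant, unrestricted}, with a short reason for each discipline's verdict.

accepted by: linear, affine, relevant, unrestricted
variable uses: key: 1; ctr: 1; acc: 1
uses in reading order: ctr, key, acc
typing: well-typed at P
ordered: ✗ — no ordered split (uses run ctr, key, acc)
linear: ✓ — single use per variable (key, ctr, acc)
affine: ✓ — none of key, ctr, acc used more than once
relevant: ✓ — every one of key, ctr, acc appears
unrestricted: ✓ — typability at P is all that's needed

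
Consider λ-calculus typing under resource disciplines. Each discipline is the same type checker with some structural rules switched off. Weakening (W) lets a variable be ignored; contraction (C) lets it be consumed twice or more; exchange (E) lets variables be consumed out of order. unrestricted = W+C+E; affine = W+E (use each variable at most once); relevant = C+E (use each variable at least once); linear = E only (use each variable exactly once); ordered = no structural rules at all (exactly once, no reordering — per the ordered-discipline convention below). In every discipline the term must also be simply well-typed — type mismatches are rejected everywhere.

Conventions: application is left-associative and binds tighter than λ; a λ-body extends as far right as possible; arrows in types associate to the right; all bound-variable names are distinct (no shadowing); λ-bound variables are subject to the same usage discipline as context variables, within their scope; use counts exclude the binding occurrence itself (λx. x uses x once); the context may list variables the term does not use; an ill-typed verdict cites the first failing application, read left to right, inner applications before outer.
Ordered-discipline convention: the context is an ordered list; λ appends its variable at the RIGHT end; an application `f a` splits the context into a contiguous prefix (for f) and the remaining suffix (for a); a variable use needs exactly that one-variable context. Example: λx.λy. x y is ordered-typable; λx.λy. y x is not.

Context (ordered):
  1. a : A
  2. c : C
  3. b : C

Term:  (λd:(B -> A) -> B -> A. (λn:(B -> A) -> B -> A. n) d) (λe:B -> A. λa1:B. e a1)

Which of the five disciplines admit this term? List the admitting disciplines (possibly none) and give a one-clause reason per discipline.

admitted by: affine, unrestricted
use counts: a: 0×, c: 0×, b: 0×, d (bound): 1×, n (bound): 1×, e (bound): 1×, a1 (bound): 1×
use order (left to right): n, d, e, a1
typing: well-typed — term : (B -> A) -> B -> A
ordered ✗ (a, c, b never used (weakening))
linear ✗ (a, c, b never used (weakening))
affine ✓ (no duplicate uses among a, c, b, d, n, e, a1)
relevant ✗ (a, c, b never used (weakening))
unrestricted ✓ (type-checks ((B -> A) -> B -> A) and nothing is barred)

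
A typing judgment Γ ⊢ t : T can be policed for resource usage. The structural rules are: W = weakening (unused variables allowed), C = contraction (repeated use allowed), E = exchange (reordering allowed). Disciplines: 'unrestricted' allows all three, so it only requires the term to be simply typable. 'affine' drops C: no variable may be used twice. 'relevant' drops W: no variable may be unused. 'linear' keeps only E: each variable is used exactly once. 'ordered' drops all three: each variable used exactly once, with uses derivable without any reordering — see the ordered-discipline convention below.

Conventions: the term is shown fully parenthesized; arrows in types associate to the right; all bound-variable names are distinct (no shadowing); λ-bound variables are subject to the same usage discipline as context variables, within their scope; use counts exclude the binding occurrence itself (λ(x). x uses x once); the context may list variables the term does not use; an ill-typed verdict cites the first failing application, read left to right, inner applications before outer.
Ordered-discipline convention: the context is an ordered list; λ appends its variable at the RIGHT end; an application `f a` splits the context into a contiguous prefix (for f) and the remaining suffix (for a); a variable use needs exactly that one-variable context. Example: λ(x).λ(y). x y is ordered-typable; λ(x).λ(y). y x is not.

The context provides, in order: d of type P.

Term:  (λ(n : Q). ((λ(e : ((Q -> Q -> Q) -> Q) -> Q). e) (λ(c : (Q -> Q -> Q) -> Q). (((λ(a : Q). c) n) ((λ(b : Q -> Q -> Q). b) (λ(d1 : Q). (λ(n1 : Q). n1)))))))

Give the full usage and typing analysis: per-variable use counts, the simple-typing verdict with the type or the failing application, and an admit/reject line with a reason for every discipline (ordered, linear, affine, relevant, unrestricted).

use counts: d ×0; n (λ-bound) ×1; e (λ-bound) ×1; c (λ-bound) ×1; a (λ-bound) ×0; b (λ-bound) ×1; d1 (λ-bound) ×0; n1 (λ-bound) ×1
use order (left to right): e, c, n, b, n1
typing: well-typed — term : Q -> ((Q -> Q -> Q) -> Q) -> Q
ordered ✗ (needs weakening: d, a, d1 unused)
linear ✗ (needs weakening: d, a, d1 unused)
affine ✓ (at most one use each (d, n, e, c, a, b, d1, n1))
relevant ✗ (needs weakening: d, a, d1 unused)
unrestricted ✓ (typability at Q -> ((Q -> Q -> Q) -> Q) -> Q is all that's needed)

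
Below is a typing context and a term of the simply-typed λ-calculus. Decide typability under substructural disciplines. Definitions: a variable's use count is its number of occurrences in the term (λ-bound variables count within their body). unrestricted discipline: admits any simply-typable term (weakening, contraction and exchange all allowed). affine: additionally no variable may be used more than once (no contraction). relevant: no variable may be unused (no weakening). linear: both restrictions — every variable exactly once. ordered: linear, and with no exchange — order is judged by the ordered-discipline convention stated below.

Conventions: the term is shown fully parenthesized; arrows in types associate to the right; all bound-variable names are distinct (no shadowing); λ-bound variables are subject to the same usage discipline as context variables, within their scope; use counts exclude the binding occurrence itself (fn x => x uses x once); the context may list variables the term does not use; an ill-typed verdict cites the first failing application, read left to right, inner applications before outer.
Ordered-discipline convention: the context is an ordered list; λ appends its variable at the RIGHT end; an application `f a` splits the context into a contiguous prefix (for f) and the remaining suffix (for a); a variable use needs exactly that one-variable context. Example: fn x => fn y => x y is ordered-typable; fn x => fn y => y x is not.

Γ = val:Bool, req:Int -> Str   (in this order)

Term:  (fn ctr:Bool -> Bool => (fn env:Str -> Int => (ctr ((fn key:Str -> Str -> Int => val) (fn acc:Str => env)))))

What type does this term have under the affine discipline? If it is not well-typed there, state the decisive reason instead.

term : (Bool -> Bool) -> (Str -> Int) -> Bool
usage: val ×1, req ×0, ctr (bound) ×1, env (bound) ×1, key (bound) ×0, acc (bound) ×0
use order (left to right): ctr, val, env
typing: well-typed — term : (Bool -> Bool) -> (Str -> Int) -> Bool
per-discipline verdicts: ordered ✗, linear ✗, affine ✓, relevant ✗, unrestricted ✓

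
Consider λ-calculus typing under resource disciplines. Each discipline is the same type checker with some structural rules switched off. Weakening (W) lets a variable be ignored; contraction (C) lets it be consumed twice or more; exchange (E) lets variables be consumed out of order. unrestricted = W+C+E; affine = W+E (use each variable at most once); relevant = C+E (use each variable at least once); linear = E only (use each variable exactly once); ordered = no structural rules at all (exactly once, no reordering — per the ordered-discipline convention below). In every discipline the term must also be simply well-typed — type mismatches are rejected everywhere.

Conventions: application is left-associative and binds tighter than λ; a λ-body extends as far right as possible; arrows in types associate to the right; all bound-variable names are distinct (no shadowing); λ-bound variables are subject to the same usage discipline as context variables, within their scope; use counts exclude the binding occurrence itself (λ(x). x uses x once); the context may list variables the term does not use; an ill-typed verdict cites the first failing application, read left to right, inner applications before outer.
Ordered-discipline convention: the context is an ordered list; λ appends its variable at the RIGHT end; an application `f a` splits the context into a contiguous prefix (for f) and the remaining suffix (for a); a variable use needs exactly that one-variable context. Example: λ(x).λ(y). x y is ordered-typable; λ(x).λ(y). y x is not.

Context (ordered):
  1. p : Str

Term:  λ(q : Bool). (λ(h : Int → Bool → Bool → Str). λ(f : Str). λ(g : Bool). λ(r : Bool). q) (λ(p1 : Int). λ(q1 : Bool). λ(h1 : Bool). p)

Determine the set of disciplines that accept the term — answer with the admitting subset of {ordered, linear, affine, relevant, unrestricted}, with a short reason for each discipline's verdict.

admitting disciplines: affine, unrestricted
variable uses: p=1; q [bound]=1; h [bound]=0; f [bound]=0; g [bound]=0; r [bound]=0; p1 [bound]=0; q1 [bound]=0; h1 [bound]=0
left-to-right use order: q, p
typing: well-typed at Bool → Str → Bool → Bool → Bool
ordered: ✗ — h, f, g, r, p1, q1, h1 never used (weakening)
linear: ✗ — h, f, g, r, p1, q1, h1 never used (weakening)
affine: ✓ — p, q, h, f, g, r, p1, q1, h1: no repeats, contraction unneeded
relevant: ✗ — h, f, g, r, p1, q1, h1 never used (weakening)
unrestricted: ✓ — typability at Bool → Str → Bool → Bool → Bool is all that's needed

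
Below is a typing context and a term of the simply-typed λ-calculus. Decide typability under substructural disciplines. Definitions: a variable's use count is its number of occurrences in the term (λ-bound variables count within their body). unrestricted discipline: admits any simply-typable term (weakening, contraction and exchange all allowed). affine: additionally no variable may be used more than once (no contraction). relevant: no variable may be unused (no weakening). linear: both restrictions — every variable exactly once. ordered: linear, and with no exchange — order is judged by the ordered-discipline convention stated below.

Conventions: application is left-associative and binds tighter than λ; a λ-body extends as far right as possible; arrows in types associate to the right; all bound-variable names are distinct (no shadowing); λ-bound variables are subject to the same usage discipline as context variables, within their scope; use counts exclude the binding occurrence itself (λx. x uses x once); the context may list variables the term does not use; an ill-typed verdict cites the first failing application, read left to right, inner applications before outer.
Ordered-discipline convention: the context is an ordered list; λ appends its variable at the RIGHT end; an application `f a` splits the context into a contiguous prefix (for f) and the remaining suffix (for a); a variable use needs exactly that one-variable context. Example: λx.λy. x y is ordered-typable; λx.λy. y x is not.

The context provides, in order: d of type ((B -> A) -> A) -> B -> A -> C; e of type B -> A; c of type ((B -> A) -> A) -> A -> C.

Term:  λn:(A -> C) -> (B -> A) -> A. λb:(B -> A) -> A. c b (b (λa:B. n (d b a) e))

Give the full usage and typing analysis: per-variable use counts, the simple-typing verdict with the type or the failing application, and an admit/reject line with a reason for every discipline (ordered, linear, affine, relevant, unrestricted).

usage: d: 1; e: 1; c: 1; n [bound]: 1; b [bound]: 3; a [bound]: 1
uses in reading order: c, b, b, n, d, b, a, e
typing: ✓ — ((A -> C) -> (B -> A) -> A) -> ((B -> A) -> A) -> C
ordered ✗ (uses contraction: b ×3)
linear ✗ (uses contraction: b ×3)
affine ✗ (uses contraction: b ×3)
relevant ✓ (every one of d, e, c, n, b, a appears)
unrestricted ✓ (well-typed at ((A -> C) -> (B -> A) -> A) -> ((B -> A) -> A) -> C; no restrictions here)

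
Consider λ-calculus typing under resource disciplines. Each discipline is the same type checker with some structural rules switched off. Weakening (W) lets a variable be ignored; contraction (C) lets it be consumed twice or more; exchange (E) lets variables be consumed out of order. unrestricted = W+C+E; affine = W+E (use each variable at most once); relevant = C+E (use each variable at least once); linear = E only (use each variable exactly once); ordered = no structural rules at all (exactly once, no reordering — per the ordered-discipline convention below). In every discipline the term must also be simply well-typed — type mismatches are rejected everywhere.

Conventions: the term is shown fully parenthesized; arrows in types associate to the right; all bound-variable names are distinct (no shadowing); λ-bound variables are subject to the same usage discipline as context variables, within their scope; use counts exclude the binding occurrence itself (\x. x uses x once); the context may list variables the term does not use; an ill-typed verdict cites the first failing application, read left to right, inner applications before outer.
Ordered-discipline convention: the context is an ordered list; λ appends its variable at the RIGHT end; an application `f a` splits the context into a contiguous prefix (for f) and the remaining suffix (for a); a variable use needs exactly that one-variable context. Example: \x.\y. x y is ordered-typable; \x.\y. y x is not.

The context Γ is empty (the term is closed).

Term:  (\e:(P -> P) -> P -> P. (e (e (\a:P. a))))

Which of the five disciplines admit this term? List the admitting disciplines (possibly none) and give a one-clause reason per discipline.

admitted in: relevant, unrestricted
variable uses: e [bound]=2; a [bound]=1
uses in reading order: e, e, a
typing: the term checks, with type ((P -> P) -> P -> P) -> P -> P
ordered: ✗ — needs contraction — e ×2
linear: ✗ — needs contraction — e ×2
affine: ✗ — needs contraction — e ×2
relevant: ✓ — every one of e, a appears
unrestricted: ✓ — well-typed at ((P -> P) -> P -> P) -> P -> P; no restrictions here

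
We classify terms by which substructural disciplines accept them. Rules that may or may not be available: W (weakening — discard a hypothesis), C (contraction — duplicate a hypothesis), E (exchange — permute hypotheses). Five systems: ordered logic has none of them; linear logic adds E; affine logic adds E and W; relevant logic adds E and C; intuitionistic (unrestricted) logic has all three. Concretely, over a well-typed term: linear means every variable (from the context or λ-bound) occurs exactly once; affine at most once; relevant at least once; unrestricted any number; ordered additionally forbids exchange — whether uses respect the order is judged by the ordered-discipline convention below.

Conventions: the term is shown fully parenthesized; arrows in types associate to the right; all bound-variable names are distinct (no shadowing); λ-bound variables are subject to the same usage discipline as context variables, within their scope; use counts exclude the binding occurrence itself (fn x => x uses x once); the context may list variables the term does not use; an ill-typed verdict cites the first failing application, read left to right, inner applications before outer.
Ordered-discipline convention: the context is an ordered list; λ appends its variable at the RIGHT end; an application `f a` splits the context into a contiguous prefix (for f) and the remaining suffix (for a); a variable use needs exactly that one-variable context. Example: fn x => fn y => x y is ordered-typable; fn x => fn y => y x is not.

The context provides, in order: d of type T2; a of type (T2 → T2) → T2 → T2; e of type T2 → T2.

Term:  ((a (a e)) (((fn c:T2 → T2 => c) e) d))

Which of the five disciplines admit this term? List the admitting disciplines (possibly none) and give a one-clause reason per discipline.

admitted in: relevant, unrestricted
variable uses: d: 1×; a: 2×; e: 2×; c (bound): 1×
uses in reading order: a, a, e, c, e, d
typing: well-typed — term : T2
ordered: ✗, needs contraction — a ×2, e ×2
linear: ✗, needs contraction — a ×2, e ×2
affine: ✗, needs contraction — a ×2, e ×2
relevant: ✓, d, a, e, c: all used, weakening unneeded
unrestricted: ✓, type-checks (T2) and nothing is barred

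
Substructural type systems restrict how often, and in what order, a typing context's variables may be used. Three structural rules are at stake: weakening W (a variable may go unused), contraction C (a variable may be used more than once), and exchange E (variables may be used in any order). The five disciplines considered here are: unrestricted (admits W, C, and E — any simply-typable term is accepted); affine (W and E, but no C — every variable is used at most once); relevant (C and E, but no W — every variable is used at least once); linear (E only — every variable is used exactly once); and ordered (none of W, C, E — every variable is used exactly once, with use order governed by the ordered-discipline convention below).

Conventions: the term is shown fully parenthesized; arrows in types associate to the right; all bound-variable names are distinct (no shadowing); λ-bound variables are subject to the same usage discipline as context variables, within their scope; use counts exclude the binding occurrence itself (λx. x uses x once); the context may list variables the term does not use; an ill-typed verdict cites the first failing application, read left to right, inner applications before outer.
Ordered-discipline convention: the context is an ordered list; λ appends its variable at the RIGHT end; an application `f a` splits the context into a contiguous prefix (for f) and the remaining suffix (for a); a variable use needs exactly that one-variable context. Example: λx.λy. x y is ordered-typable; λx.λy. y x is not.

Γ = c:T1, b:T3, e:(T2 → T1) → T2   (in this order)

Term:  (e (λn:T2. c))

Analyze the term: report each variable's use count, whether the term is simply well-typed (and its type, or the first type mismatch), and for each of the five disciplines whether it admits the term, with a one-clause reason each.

counts: c=1, b=0, e=1, n (λ-bound)=0
use order (left to right): e, c
typing: ✓ — T2
ordered ✗ (b, n left unused)
linear ✗ (b, n left unused)
affine ✓ (no duplicate uses among c, b, e, n)
relevant ✗ (b, n left unused)
unrestricted ✓ (simply typable at T2; W, C, E all held)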